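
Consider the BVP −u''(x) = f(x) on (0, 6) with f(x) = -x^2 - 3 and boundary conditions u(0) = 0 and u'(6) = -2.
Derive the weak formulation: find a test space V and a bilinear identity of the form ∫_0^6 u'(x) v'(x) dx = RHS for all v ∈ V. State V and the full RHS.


V = {v ∈ H^1(0, 6) : v(0) = 0} (test functions vanish at x = 0 where u is specified); weak form: ∫_0^6 u'v' dx = ∫_0^6 (-x^2 - 3) v dx − 2·v(6) for all v ∈ V.

Multiply both sides by a test function v and integrate from 0 to 6:
  ∫_0^6 −u''(x) v(x) dx = ∫_0^6 f(x) v(x) dx.
Integrate the LHS by parts once:
  ∫_0^6 −u'' v dx = −[u'(x) v(x)]_0^6 + ∫_0^6 u'(x) v'(x) dx.
Thus ∫_0^6 u'(x) v'(x) dx = ∫_0^6 f(x) v(x) dx + [u'(x) v(x)]_0^6.
Choose V so that boundary terms are either known or forced to vanish.
Mixed BC: u(0) = 0 (Dirichlet) and u'(6) = -2 (Neumann). Define V = {v ∈ H^1(0, 6) : v(0) = 0}. Then [u' v]_0^6 = u'(6)·v(6) − u'(0)·0 = − 2·v(6).
Weak formulation: find u (satisfying any essential BC) such that ∫_0^6 u'(x) v'(x) dx = ∫_0^6 f v dx − 2·v(6) for all v ∈ V (Dirichlet at 0 absorbed into V; Neumann datum at x = 6 contributes the boundary term).
Substituting f(x) = -x^2 - 3, the right-hand side is ∫_0^6 (-x^2 - 3) v dx − 2·v(6).


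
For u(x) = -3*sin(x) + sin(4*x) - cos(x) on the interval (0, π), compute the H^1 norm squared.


||u||_{H^1(0,π)}^2 = -32/15 + 37*π/2

u'(x) = sin(x) - 3*cos(x) + 4*cos(4*x).
Expand u² and (u')² and integrate term by term on (0, π), using: for integers n ≥ 1, ∫_0^π sin²(nx) dx = ∫_0^π cos²(nx) dx = π/2; for n ≠ n', ∫_0^π sin(nx)sin(n'x) dx = ∫_0^π cos(nx)cos(n'x) dx = 0; and by product-to-sum, ∫_0^π sin(nx)cos(n'x) dx = ½∫_0^π [sin((n+n')x) + sin((n−n')x)] dx, which is 0 when n+n' is even and 2n/(n²−n'²) when n+n' is odd (it need not vanish on (0, π)).
  u² squared terms: (-1)²·∫cos(x)² dx = 1·π/2 = π/2;  (-3)²·∫sin(x)² dx = 9·π/2 = 9*π/2;  (1)²·∫sin(4x)² dx = 1·π/2 = π/2.
  u² cross terms: 2·(-1)·(-3)·∫cos(x)·sin(x) dx = 6·(0) = 0;  2·(-1)·(1)·∫cos(x)·sin(4x) dx = -2·(8/15) = -16/15;  2·(-3)·(1)·∫sin(x)·sin(4x) dx = -6·(0) = 0.
  So ∫_0^π u² dx = π/2 + 9*π/2 + π/2 + 0 − 16/15 + 0 = -16/15 + 11*π/2.
  (u')² squared terms: (-3)²·∫cos(x)² dx = 9·π/2 = 9*π/2;  (4)²·∫cos(4x)² dx = 16·π/2 = 8*π;  (1)²·∫sin(x)² dx = 1·π/2 = π/2.
  (u')² cross terms: 2·(-3)·(4)·∫cos(x)·cos(4x) dx = -24·(0) = 0;  2·(-3)·(1)·∫cos(x)·sin(x) dx = -6·(0) = 0;  2·(4)·(1)·∫cos(4x)·sin(x) dx = 8·(-2/15) = -16/15.
  So ∫_0^π (u')² dx = 9*π/2 + 8*π + π/2 + 0 + 0 − 16/15 = -16/15 + 13*π.
||u||_{H^1}^2 = (-16/15 + 11*π/2) + (-16/15 + 13*π) = -32/15 + 37*π/2.


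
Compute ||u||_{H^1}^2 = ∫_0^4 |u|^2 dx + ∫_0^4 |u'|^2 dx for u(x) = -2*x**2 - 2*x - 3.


||u||_{H^1}^2 = 34348/15

The H^1 norm (squared) on an interval (0, L) is
  ||u||_{H^1}^2 = ∫_0^L u(x)^2 dx + ∫_0^L u'(x)^2 dx.
Compute u'(x) = -4*x - 2.
Then u(x)^2 = 4*x**4 + 8*x**3 + 16*x**2 + 12*x + 9 and u'(x)^2 = 16*x**2 + 16*x + 4.
Integrate each monomial from 0 to 4 using ∫_0^4 c·x^n dx = c·4^(n+1)/(n+1):
  ∫_0^4 u(x)^2 dx = ∫_0^4 (4*x^4 + 8*x^3 + 16*x^2 + 12*x + 9) dx. Term by term:
    ∫_0^4 4*x^4 dx = 4096/5;  ∫_0^4 8*x^3 dx = 512;  ∫_0^4 16*x^2 dx = 1024/3;
    ∫_0^4 12*x dx = 96;  ∫_0^4 9 dx = 36.
  Sum: 4096/5 + 512 + 1024/3 + 96 + 36 = 27068/15.
  ∫_0^4 u'(x)^2 dx = ∫_0^4 (16*x^2 + 16*x + 4) dx. Term by term:
    ∫_0^4 16*x^2 dx = 1024/3;  ∫_0^4 16*x dx = 128;  ∫_0^4 4 dx = 16.
  Sum: 1024/3 + 128 + 16 = 1456/3.
Adding: ||u||_{H^1}^2 = 27068/15 + 1456/3 = 34348/15.


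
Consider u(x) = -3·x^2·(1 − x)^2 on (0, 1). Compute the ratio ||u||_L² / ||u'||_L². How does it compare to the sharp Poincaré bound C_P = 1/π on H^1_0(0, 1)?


||u||_L² / ||u'||_L² = sqrt(3)/6 < C_P = 1/π.

u(x) = -3·x^2·(1 − x)^2, so u'(x) = 6*x*(x*(1 - x) - (x - 1)^2).
u(x) = -3·x^2·(1 − x)^2 vanishes at x = 0 and x = 1, so u ∈ H^1_0(0, 1). Differentiate via the product rule and integrate the resulting polynomials term by term.
  ∫_0^1 u² dx = ∫_0^1 (9*x^8 - 36*x^7 + 54*x^6 - 36*x^5 + 9*x^4) dx. Term by term:
    ∫_0^1 9*x^8 dx = 1;  ∫_0^1 -36*x^7 dx = -9/2;  ∫_0^1 54*x^6 dx = 54/7;
    ∫_0^1 -36*x^5 dx = -6;  ∫_0^1 9*x^4 dx = 9/5.
  Sum: 1 − 9/2 + 54/7 − 6 + 9/5 = 1/70.
  ∫_0^1 (u')² dx = ∫_0^1 (144*x^6 - 432*x^5 + 468*x^4 - 216*x^3 + 36*x^2) dx. Term by term:
    ∫_0^1 144*x^6 dx = 144/7;  ∫_0^1 -432*x^5 dx = -72;  ∫_0^1 468*x^4 dx = 468/5;
    ∫_0^1 -216*x^3 dx = -54;  ∫_0^1 36*x^2 dx = 12.
  Sum: 144/7 − 72 + 468/5 − 54 + 12 = 6/35.
∫_0^1 u² dx = 1/70, so ||u||_L² = sqrt(70)/70.
∫_0^1 (u')² dx = 6/35, so ||u'||_L² = sqrt(210)/35.
Ratio ||u||_L² / ||u'||_L² = sqrt(3)/6.
Sharp Poincaré constant on H^1_0(0, 1) is C_P = L/π = 1/π, achieved by sin(π·x).
A polynomial bump cannot attain the sharp Poincaré constant (only the first sine eigenfunction does), so the ratio is strictly less than C_P, consistent with ||u||_L² ≤ C_P ||u'||_L².


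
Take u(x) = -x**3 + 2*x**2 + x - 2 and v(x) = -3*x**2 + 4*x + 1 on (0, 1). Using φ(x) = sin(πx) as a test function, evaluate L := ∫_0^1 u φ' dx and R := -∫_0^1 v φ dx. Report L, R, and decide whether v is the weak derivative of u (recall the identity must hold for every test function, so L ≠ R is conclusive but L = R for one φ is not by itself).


LHS = -3/π - 12/π^3, RHS = -3/π - 12/π^3. Yes, v = u' weakly.

u(x) = -x**3 + 2*x**2 + x - 2, classical derivative u'(x) = -3*x**2 + 4*x + 1.
φ(x) = sin(πx), so φ'(x) = π*cos(π*x).
Note φ(0) = φ(1) = 0, so the boundary term u·φ vanishes.
LHS = ∫_0^1 u(x) φ'(x) dx = ∫_0^1 (-π*x^3*cos(π*x) + 2*π*x^2*cos(π*x) + π*x*cos(π*x) - 2*π*cos(π*x)) dx. Term by term:
  ∫_0^1 -2*π*cos(π*x) dx = 0;  ∫_0^1 π*x*cos(π*x) dx = -2/π;  ∫_0^1 -π*x^3*cos(π*x) dx = -12/π^3 + 3/π;
  ∫_0^1 2*π*x^2*cos(π*x) dx = -4/π.
Sum: 0 − 2/π + -12/π^3 + 3/π − 4/π = -3/π - 12/π^3.
So LHS = -3/π - 12/π^3.
∫_0^1 v(x) φ(x) dx = ∫_0^1 (-3*x^2*sin(π*x) + 4*x*sin(π*x) + sin(π*x)) dx. Term by term:
  ∫_0^1 -3*x^2*sin(π*x) dx = -3/π + 12/π^3;  ∫_0^1 4*x*sin(π*x) dx = 4/π;  ∫_0^1 sin(π*x) dx = 2/π.
Sum: -3/π + 12/π^3 + 4/π + 2/π = 12/π^3 + 3/π.
So RHS = -∫_0^1 v(x) φ(x) dx = -3/π - 12/π^3.
LHS = RHS, so the identity holds for this test φ.
Moreover u is smooth here and v(x) = u'(x) = -3*x**2 + 4*x + 1 pointwise, so the identity holds for every test function. Hence v is the weak derivative of u.


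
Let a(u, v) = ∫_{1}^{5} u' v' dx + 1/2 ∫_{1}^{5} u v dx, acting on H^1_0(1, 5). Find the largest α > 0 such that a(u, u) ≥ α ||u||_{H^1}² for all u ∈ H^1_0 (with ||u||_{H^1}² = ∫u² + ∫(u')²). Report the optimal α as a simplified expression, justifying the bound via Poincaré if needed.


α = (8 + π^2)/(π^2 + 16)

Coercivity of a(·,·) on H^1_0(1, 5) means a(u, u) ≥ α ||u||_{H^1}² for every u ∈ H^1_0.
The interval has length L = 4, and Poincaré/coercivity depend only on L. Here a(u, u) = ∫(u')² + (1/2)·∫u².
Here 0 < c = 1/2 < 1. The condition a(u,u) ≥ α||u||_{H^1}² reads (1−α)∫(u')² ≥ (α−c)∫u². Any admissible α is ≤ 1 (rapidly oscillating u have ∫u²/∫(u')² → 0), and α = 1 would force 0 ≥ (1−c)∫u², impossible since c < 1; so 1−α > 0. By the sharp Poincaré inequality on H^1_0 of an interval of length L, ∫(u')² ≥ (π/L)²∫u² with equality for the first sine mode sin(π(x−x₀)/L) (x₀ the left endpoint), so the inequality holds for all u iff (1−α)(π/L)² ≥ α − c, i.e. α ≤ ((π/L)² + c)/((π/L)² + 1) = (1 + c(L/π)²)/(1 + (L/π)²). With (π/L)² = π^2/16 and c = 1/2, the largest admissible constant is α = ((π/L)² + c)/((π/L)² + 1).
Simplifying, α = (8 + π^2)/(π^2 + 16).


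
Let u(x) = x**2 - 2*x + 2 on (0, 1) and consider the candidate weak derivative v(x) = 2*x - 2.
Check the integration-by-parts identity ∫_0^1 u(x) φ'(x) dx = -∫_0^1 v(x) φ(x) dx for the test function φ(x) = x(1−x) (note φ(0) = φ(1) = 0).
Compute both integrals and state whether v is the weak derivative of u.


LHS = 1/6, RHS = 1/6. Yes, v = u' weakly.

u(x) = x**2 - 2*x + 2, classical derivative u'(x) = 2*x - 2.
φ(x) = x(1−x), so φ'(x) = 1 - 2*x.
Note φ(0) = φ(1) = 0, so the boundary term u·φ vanishes.
LHS = ∫_0^1 u(x) φ'(x) dx = ∫_0^1 (-2*x^3 + 5*x^2 - 6*x + 2) dx. Term by term:
  ∫_0^1 -2*x^3 dx = -1/2;  ∫_0^1 5*x^2 dx = 5/3;  ∫_0^1 -6*x dx = -3;
  ∫_0^1 2 dx = 2.
Sum: -1/2 + 5/3 − 3 + 2 = 1/6.
So LHS = 1/6.
∫_0^1 v(x) φ(x) dx = ∫_0^1 (-2*x^3 + 4*x^2 - 2*x) dx. Term by term:
  ∫_0^1 -2*x^3 dx = -1/2;  ∫_0^1 4*x^2 dx = 4/3;  ∫_0^1 -2*x dx = -1.
Sum: -1/2 + 4/3 − 1 = -1/6.
So RHS = -∫_0^1 v(x) φ(x) dx = 1/6.
LHS = RHS, so the identity holds for this test φ.
Moreover u is smooth here and v(x) = u'(x) = 2*x - 2 pointwise, so the identity holds for every test function. Hence v is the weak derivative of u.


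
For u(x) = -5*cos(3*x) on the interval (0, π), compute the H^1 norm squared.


||u||_{H^1(0,π)}^2 = 125*π

u'(x) = 15*sin(3*x).
Expand u² and (u')² and integrate term by term on (0, π), using: for integers n ≥ 1, ∫_0^π sin²(nx) dx = ∫_0^π cos²(nx) dx = π/2; for n ≠ n', ∫_0^π sin(nx)sin(n'x) dx = ∫_0^π cos(nx)cos(n'x) dx = 0; and by product-to-sum, ∫_0^π sin(nx)cos(n'x) dx = ½∫_0^π [sin((n+n')x) + sin((n−n')x)] dx, which is 0 when n+n' is even and 2n/(n²−n'²) when n+n' is odd (it need not vanish on (0, π)).
  u² squared terms: (-5)²·∫cos(3x)² dx = 25·π/2 = 25*π/2.
  So ∫_0^π u² dx = 25*π/2.
  (u')² squared terms: (15)²·∫sin(3x)² dx = 225·π/2 = 225*π/2.
  So ∫_0^π (u')² dx = 225*π/2.
||u||_{H^1}^2 = (25*π/2) + (225*π/2) = 125*π.


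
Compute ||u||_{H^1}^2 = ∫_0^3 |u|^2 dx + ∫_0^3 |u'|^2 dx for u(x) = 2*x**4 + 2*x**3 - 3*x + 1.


||u||_{H^1}^2 = 1644648/35

The H^1 norm (squared) on an interval (0, L) is
  ||u||_{H^1}^2 = ∫_0^L u(x)^2 dx + ∫_0^L u'(x)^2 dx.
Compute u'(x) = 8*x**3 + 6*x**2 - 3.
Then u(x)^2 = 4*x**8 + 8*x**7 + 4*x**6 - 12*x**5 - 8*x**4 + 4*x**3 + 9*x**2 - 6*x + 1 and u'(x)^2 = 64*x**6 + 96*x**5 + 36*x**4 - 48*x**3 - 36*x**2 + 9.
Integrate each monomial from 0 to 3 using ∫_0^3 c·x^n dx = c·3^(n+1)/(n+1):
  ∫_0^3 u(x)^2 dx = ∫_0^3 (4*x^8 + 8*x^7 + 4*x^6 - 12*x^5 - 8*x^4 + 4*x^3 + 9*x^2 - 6*x + 1) dx. Term by term:
    ∫_0^3 4*x^8 dx = 8748;  ∫_0^3 8*x^7 dx = 6561;  ∫_0^3 4*x^6 dx = 8748/7;
    ∫_0^3 -12*x^5 dx = -1458;  ∫_0^3 -8*x^4 dx = -1944/5;  ∫_0^3 4*x^3 dx = 81;
    ∫_0^3 9*x^2 dx = 81;  ∫_0^3 -6*x dx = -27;  ∫_0^3 1 dx = 3.
  Sum: 8748 + 6561 + 8748/7 − 1458 − 1944/5 + 81 + 81 − 27 + 3 = 519747/35.
  ∫_0^3 u'(x)^2 dx = ∫_0^3 (64*x^6 + 96*x^5 + 36*x^4 - 48*x^3 - 36*x^2 + 9) dx. Term by term:
    ∫_0^3 64*x^6 dx = 139968/7;  ∫_0^3 96*x^5 dx = 11664;  ∫_0^3 36*x^4 dx = 8748/5;
    ∫_0^3 -48*x^3 dx = -972;  ∫_0^3 -36*x^2 dx = -324;  ∫_0^3 9 dx = 27.
  Sum: 139968/7 + 11664 + 8748/5 − 972 − 324 + 27 = 1124901/35.
Adding: ||u||_{H^1}^2 = 519747/35 + 1124901/35 = 1644648/35.


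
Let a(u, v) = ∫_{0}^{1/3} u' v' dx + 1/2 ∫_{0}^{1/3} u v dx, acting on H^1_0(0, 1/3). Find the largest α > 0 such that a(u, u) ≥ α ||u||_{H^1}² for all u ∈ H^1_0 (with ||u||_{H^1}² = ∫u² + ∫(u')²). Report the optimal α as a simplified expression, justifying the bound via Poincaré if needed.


α = (1 + 18*π^2)/(2*(1 + 9*π^2))

Coercivity of a(·,·) on H^1_0(0, 1/3) means a(u, u) ≥ α ||u||_{H^1}² for every u ∈ H^1_0.
The interval has length L = 1/3, and Poincaré/coercivity depend only on L. Here a(u, u) = ∫(u')² + (1/2)·∫u².
Here 0 < c = 1/2 < 1. The condition a(u,u) ≥ α||u||_{H^1}² reads (1−α)∫(u')² ≥ (α−c)∫u². Any admissible α is ≤ 1 (rapidly oscillating u have ∫u²/∫(u')² → 0), and α = 1 would force 0 ≥ (1−c)∫u², impossible since c < 1; so 1−α > 0. By the sharp Poincaré inequality on H^1_0 of an interval of length L, ∫(u')² ≥ (π/L)²∫u² with equality for the first sine mode sin(π(x−x₀)/L) (x₀ the left endpoint), so the inequality holds for all u iff (1−α)(π/L)² ≥ α − c, i.e. α ≤ ((π/L)² + c)/((π/L)² + 1) = (1 + c(L/π)²)/(1 + (L/π)²). With (π/L)² = 9*π^2 and c = 1/2, the largest admissible constant is α = ((π/L)² + c)/((π/L)² + 1).
Simplifying, α = (1 + 18*π^2)/(2*(1 + 9*π^2)).


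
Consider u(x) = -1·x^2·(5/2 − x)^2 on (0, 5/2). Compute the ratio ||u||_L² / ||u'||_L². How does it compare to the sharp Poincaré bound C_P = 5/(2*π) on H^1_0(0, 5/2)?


||u||_L² / ||u'||_L² = 5*sqrt(3)/12 < C_P = 5/(2*π).

u(x) = -1·x^2·(5/2 − x)^2, so u'(x) = x*(-8*x^2 + 30*x - 25)/2.
u(x) = -1·x^2·(5/2 − x)^2 vanishes at x = 0 and x = 5/2, so u ∈ H^1_0(0, 5/2). Differentiate via the product rule and integrate the resulting polynomials term by term.
  ∫_0^5/2 u² dx = ∫_0^5/2 (x^8 - 10*x^7 + 75*x^6/2 - 125*x^5/2 + 625*x^4/16) dx. Term by term:
    ∫_0^5/2 x^8 dx = 1953125/4608;  ∫_0^5/2 -10*x^7 dx = -1953125/1024;  ∫_0^5/2 75*x^6/2 dx = 5859375/1792;
    ∫_0^5/2 -125*x^5/2 dx = -1953125/768;  ∫_0^5/2 625*x^4/16 dx = 390625/512.
  Sum: 1953125/4608 − 1953125/1024 + 5859375/1792 − 1953125/768 + 390625/512 = 390625/64512.
  ∫_0^5/2 (u')² dx = ∫_0^5/2 (16*x^6 - 120*x^5 + 325*x^4 - 375*x^3 + 625*x^2/4) dx. Term by term:
    ∫_0^5/2 16*x^6 dx = 78125/56;  ∫_0^5/2 -120*x^5 dx = -78125/16;  ∫_0^5/2 325*x^4 dx = 203125/32;
    ∫_0^5/2 -375*x^3 dx = -234375/64;  ∫_0^5/2 625*x^2/4 dx = 78125/96.
  Sum: 78125/56 − 78125/16 + 203125/32 − 234375/64 + 78125/96 = 15625/1344.
∫_0^5/2 u² dx = 390625/64512, so ||u||_L² = 625*sqrt(7)/672.
∫_0^5/2 (u')² dx = 15625/1344, so ||u'||_L² = 125*sqrt(21)/168.
Ratio ||u||_L² / ||u'||_L² = 5*sqrt(3)/12.
Sharp Poincaré constant on H^1_0(0, 5/2) is C_P = L/π = 5/(2*π), achieved by sin(2*π/5·x).
A polynomial bump cannot attain the sharp Poincaré constant (only the first sine eigenfunction does), so the ratio is strictly less than C_P, consistent with ||u||_L² ≤ C_P ||u'||_L².


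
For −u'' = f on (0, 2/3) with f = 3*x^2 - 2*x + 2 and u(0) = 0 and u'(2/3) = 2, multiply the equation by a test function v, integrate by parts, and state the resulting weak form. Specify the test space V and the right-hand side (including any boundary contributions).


V = {v ∈ H^1(0, 2/3) : v(0) = 0} (test functions vanish at x = 0 where u is specified); weak form: ∫_0^2/3 u'v' dx = ∫_0^2/3 (3*x^2 - 2*x + 2) v dx + 2·v(2/3) for all v ∈ V.

Multiply both sides by a test function v and integrate from 0 to 2/3:
  ∫_0^2/3 −u''(x) v(x) dx = ∫_0^2/3 f(x) v(x) dx.
Integrate the LHS by parts once:
  ∫_0^2/3 −u'' v dx = −[u'(x) v(x)]_0^2/3 + ∫_0^2/3 u'(x) v'(x) dx.
Thus ∫_0^2/3 u'(x) v'(x) dx = ∫_0^2/3 f(x) v(x) dx + [u'(x) v(x)]_0^2/3.
Choose V so that boundary terms are either known or forced to vanish.
Mixed BC: u(0) = 0 (Dirichlet) and u'(2/3) = 2 (Neumann). Define V = {v ∈ H^1(0, 2/3) : v(0) = 0}. Then [u' v]_0^2/3 = u'(2/3)·v(2/3) − u'(0)·0 = 2·v(2/3).
Weak formulation: find u (satisfying any essential BC) such that ∫_0^2/3 u'(x) v'(x) dx = ∫_0^2/3 f v dx + 2·v(2/3) for all v ∈ V (Dirichlet at 0 absorbed into V; Neumann datum at x = 2/3 contributes the boundary term).
Substituting f(x) = 3*x^2 - 2*x + 2, the right-hand side is ∫_0^2/3 (3*x^2 - 2*x + 2) v dx + 2·v(2/3).


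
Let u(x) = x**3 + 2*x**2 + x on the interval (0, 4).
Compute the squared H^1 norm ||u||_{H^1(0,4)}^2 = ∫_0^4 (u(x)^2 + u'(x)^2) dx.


||u||_{H^1}^2 = 220372/21

The H^1 norm (squared) on an interval (0, L) is
  ||u||_{H^1}^2 = ∫_0^L u(x)^2 dx + ∫_0^L u'(x)^2 dx.
Compute u'(x) = 3*x**2 + 4*x + 1.
Then u(x)^2 = x**6 + 4*x**5 + 6*x**4 + 4*x**3 + x**2 and u'(x)^2 = 9*x**4 + 24*x**3 + 22*x**2 + 8*x + 1.
Integrate each monomial from 0 to 4 using ∫_0^4 c·x^n dx = c·4^(n+1)/(n+1):
  ∫_0^4 u(x)^2 dx = ∫_0^4 (x^6 + 4*x^5 + 6*x^4 + 4*x^3 + x^2) dx. Term by term:
    ∫_0^4 x^6 dx = 16384/7;  ∫_0^4 4*x^5 dx = 8192/3;  ∫_0^4 6*x^4 dx = 6144/5;
    ∫_0^4 4*x^3 dx = 256;  ∫_0^4 x^2 dx = 64/3.
  Sum: 16384/7 + 8192/3 + 6144/5 + 256 + 64/3 = 230208/35.
  ∫_0^4 u'(x)^2 dx = ∫_0^4 (9*x^4 + 24*x^3 + 22*x^2 + 8*x + 1) dx. Term by term:
    ∫_0^4 9*x^4 dx = 9216/5;  ∫_0^4 24*x^3 dx = 1536;  ∫_0^4 22*x^2 dx = 1408/3;
    ∫_0^4 8*x dx = 64;  ∫_0^4 1 dx = 4.
  Sum: 9216/5 + 1536 + 1408/3 + 64 + 4 = 58748/15.
Adding: ||u||_{H^1}^2 = 230208/35 + 58748/15 = 220372/21.


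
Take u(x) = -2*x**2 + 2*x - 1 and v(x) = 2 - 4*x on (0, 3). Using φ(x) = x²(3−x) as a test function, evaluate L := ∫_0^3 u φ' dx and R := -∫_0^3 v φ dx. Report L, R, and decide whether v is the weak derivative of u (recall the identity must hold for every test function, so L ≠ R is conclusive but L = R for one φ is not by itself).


LHS = 351/10, RHS = 351/10. Yes, v = u' weakly.

u(x) = -2*x**2 + 2*x - 1, classical derivative u'(x) = 2 - 4*x.
φ(x) = x²(3−x), so φ'(x) = 3*x*(2 - x).
Note φ(0) = φ(3) = 0, so the boundary term u·φ vanishes.
LHS = ∫_0^3 u(x) φ'(x) dx = ∫_0^3 (6*x^4 - 18*x^3 + 15*x^2 - 6*x) dx. Term by term:
  ∫_0^3 6*x^4 dx = 1458/5;  ∫_0^3 -18*x^3 dx = -729/2;  ∫_0^3 15*x^2 dx = 135;
  ∫_0^3 -6*x dx = -27.
Sum: 1458/5 − 729/2 + 135 − 27 = 351/10.
So LHS = 351/10.
∫_0^3 v(x) φ(x) dx = ∫_0^3 (4*x^4 - 14*x^3 + 6*x^2) dx. Term by term:
  ∫_0^3 4*x^4 dx = 972/5;  ∫_0^3 -14*x^3 dx = -567/2;  ∫_0^3 6*x^2 dx = 54.
Sum: 972/5 − 567/2 + 54 = -351/10.
So RHS = -∫_0^3 v(x) φ(x) dx = 351/10.
LHS = RHS, so the identity holds for this test φ.
Moreover u is smooth here and v(x) = u'(x) = 2 - 4*x pointwise, so the identity holds for every test function. Hence v is the weak derivative of u.


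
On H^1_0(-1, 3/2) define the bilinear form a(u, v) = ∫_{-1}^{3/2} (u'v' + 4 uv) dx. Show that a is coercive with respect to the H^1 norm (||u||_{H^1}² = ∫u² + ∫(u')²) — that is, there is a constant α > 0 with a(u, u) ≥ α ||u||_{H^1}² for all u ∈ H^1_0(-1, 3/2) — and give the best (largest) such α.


α = 1

Coercivity of a(·,·) on H^1_0(-1, 3/2) means a(u, u) ≥ α ||u||_{H^1}² for every u ∈ H^1_0.
The interval has length L = 5/2, and Poincaré/coercivity depend only on L. Here a(u, u) = ∫(u')² + (4)·∫u².
Here c = 4 ≥ 1, so a(u,u) = ∫(u')² + c∫u² ≥ ∫(u')² + ∫u² = ||u||_{H^1}², i.e. α = 1 works. No larger α is possible: a(u,u) ≥ α||u||_{H^1}² means (1−α)∫(u')² ≥ (α−c)∫u², and for the modes u_n = sin(nπ(x−x₀)/L) (x₀ the left endpoint) one has ∫u_n²/∫(u_n')² = (L/(nπ))² → 0, so a(u_n,u_n)/||u_n||_{H^1}² → 1. Hence the optimal constant is α = 1.
Therefore α = 1.


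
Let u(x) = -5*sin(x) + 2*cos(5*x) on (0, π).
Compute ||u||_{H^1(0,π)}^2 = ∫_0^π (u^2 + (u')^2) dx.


||u||_{H^1(0,π)}^2 = 77*π

u'(x) = -10*sin(5*x) - 5*cos(x).
Expand u² and (u')² and integrate term by term on (0, π), using: for integers n ≥ 1, ∫_0^π sin²(nx) dx = ∫_0^π cos²(nx) dx = π/2; for n ≠ n', ∫_0^π sin(nx)sin(n'x) dx = ∫_0^π cos(nx)cos(n'x) dx = 0; and by product-to-sum, ∫_0^π sin(nx)cos(n'x) dx = ½∫_0^π [sin((n+n')x) + sin((n−n')x)] dx, which is 0 when n+n' is even and 2n/(n²−n'²) when n+n' is odd (it need not vanish on (0, π)).
  u² squared terms: (-5)²·∫sin(x)² dx = 25·π/2 = 25*π/2;  (2)²·∫cos(5x)² dx = 4·π/2 = 2*π.
  u² cross terms: 2·(-5)·(2)·∫sin(x)·cos(5x) dx = -20·(0) = 0.
  So ∫_0^π u² dx = 25*π/2 + 2*π + 0 = 29*π/2.
  (u')² squared terms: (-10)²·∫sin(5x)² dx = 100·π/2 = 50*π;  (-5)²·∫cos(x)² dx = 25·π/2 = 25*π/2.
  (u')² cross terms: 2·(-10)·(-5)·∫sin(5x)·cos(x) dx = 100·(0) = 0.
  So ∫_0^π (u')² dx = 50*π + 25*π/2 + 0 = 125*π/2.
||u||_{H^1}^2 = (29*π/2) + (125*π/2) = 77*π.


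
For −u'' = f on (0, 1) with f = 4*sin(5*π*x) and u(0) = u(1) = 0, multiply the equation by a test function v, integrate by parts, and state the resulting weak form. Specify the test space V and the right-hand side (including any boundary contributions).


V = H^1_0(0, 1) (so v(0) = v(1) = 0); weak form: ∫_0^1 u'v' dx = ∫_0^1 (4*sin(5*π*x)) v dx for all v ∈ V.

Multiply both sides by a test function v and integrate from 0 to 1:
  ∫_0^1 −u''(x) v(x) dx = ∫_0^1 f(x) v(x) dx.
Integrate the LHS by parts once:
  ∫_0^1 −u'' v dx = −[u'(x) v(x)]_0^1 + ∫_0^1 u'(x) v'(x) dx.
Thus ∫_0^1 u'(x) v'(x) dx = ∫_0^1 f(x) v(x) dx + [u'(x) v(x)]_0^1.
Choose V so that boundary terms are either known or forced to vanish.
u is Dirichlet: u(0) = u(1) = 0. Let V = H^1_0(0, 1); then v(0) = v(1) = 0, and [u' v]_0^1 = 0.
Weak formulation: find u (satisfying any essential BC) such that ∫_0^1 u'(x) v'(x) dx = ∫_0^1 f v dx for all v ∈ V.
Substituting f(x) = 4*sin(5*π*x), the right-hand side is ∫_0^1 (4*sin(5*π*x)) v dx.


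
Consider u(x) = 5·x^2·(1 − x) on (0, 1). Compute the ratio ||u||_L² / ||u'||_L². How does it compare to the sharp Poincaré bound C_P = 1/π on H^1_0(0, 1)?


||u||_L² / ||u'||_L² = sqrt(14)/14 < C_P = 1/π.

u(x) = 5·x^2·(1 − x), so u'(x) = 5*x*(2 - 3*x).
u(x) = 5·x^2·(1 − x) vanishes at x = 0 and x = 1, so u ∈ H^1_0(0, 1). Differentiate via the product rule and integrate the resulting polynomials term by term.
  ∫_0^1 u² dx = ∫_0^1 (25*x^6 - 50*x^5 + 25*x^4) dx. Term by term:
    ∫_0^1 25*x^6 dx = 25/7;  ∫_0^1 -50*x^5 dx = -25/3;  ∫_0^1 25*x^4 dx = 5.
  Sum: 25/7 − 25/3 + 5 = 5/21.
  ∫_0^1 (u')² dx = ∫_0^1 (225*x^4 - 300*x^3 + 100*x^2) dx. Term by term:
    ∫_0^1 225*x^4 dx = 45;  ∫_0^1 -300*x^3 dx = -75;  ∫_0^1 100*x^2 dx = 100/3.
  Sum: 45 − 75 + 100/3 = 10/3.
∫_0^1 u² dx = 5/21, so ||u||_L² = sqrt(105)/21.
∫_0^1 (u')² dx = 10/3, so ||u'||_L² = sqrt(30)/3.
Ratio ||u||_L² / ||u'||_L² = sqrt(14)/14.
Sharp Poincaré constant on H^1_0(0, 1) is C_P = L/π = 1/π, achieved by sin(π·x).
A polynomial bump cannot attain the sharp Poincaré constant (only the first sine eigenfunction does), so the ratio is strictly less than C_P, consistent with ||u||_L² ≤ C_P ||u'||_L².


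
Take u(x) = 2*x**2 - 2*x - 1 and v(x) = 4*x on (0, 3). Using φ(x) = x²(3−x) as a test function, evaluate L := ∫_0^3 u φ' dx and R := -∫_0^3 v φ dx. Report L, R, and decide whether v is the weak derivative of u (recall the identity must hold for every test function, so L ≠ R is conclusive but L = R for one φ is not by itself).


LHS = -351/10, RHS = -243/5. No, v is not the weak derivative of u.

u(x) = 2*x**2 - 2*x - 1, classical derivative u'(x) = 4*x - 2.
φ(x) = x²(3−x), so φ'(x) = 3*x*(2 - x).
Note φ(0) = φ(3) = 0, so the boundary term u·φ vanishes.
LHS = ∫_0^3 u(x) φ'(x) dx = ∫_0^3 (-6*x^4 + 18*x^3 - 9*x^2 - 6*x) dx. Term by term:
  ∫_0^3 -6*x^4 dx = -1458/5;  ∫_0^3 18*x^3 dx = 729/2;  ∫_0^3 -9*x^2 dx = -81;
  ∫_0^3 -6*x dx = -27.
Sum: -1458/5 + 729/2 − 81 − 27 = -351/10.
So LHS = -351/10.
∫_0^3 v(x) φ(x) dx = ∫_0^3 (-4*x^4 + 12*x^3) dx. Term by term:
  ∫_0^3 -4*x^4 dx = -972/5;  ∫_0^3 12*x^3 dx = 243.
Sum: -972/5 + 243 = 243/5.
So RHS = -∫_0^3 v(x) φ(x) dx = -243/5.
LHS − RHS = 27/2 ≠ 0, so the identity fails.
(For a valid weak derivative the identity must hold for EVERY test function, in particular this one. The failure shows v is NOT the weak derivative of u.)
Correct weak derivative would be u'(x) = 4*x - 2.


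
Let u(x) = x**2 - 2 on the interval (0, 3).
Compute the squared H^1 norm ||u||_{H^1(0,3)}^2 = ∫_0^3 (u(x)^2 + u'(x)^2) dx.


||u||_{H^1}^2 = 303/5

The H^1 norm (squared) on an interval (0, L) is
  ||u||_{H^1}^2 = ∫_0^L u(x)^2 dx + ∫_0^L u'(x)^2 dx.
Compute u'(x) = 2*x.
Then u(x)^2 = x**4 - 4*x**2 + 4 and u'(x)^2 = 4*x**2.
Integrate each monomial from 0 to 3 using ∫_0^3 c·x^n dx = c·3^(n+1)/(n+1):
  ∫_0^3 u(x)^2 dx = ∫_0^3 (x^4 - 4*x^2 + 4) dx. Term by term:
    ∫_0^3 x^4 dx = 243/5;  ∫_0^3 -4*x^2 dx = -36;  ∫_0^3 4 dx = 12.
  Sum: 243/5 − 36 + 12 = 123/5.
  ∫_0^3 u'(x)^2 dx = ∫_0^3 (4*x^2) dx. Term by term:
    ∫_0^3 4*x^2 dx = 36.
Adding: ||u||_{H^1}^2 = 123/5 + 36 = 303/5.


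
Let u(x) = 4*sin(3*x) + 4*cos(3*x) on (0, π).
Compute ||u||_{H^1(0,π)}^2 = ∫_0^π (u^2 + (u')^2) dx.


||u||_{H^1(0,π)}^2 = 160*π

u'(x) = -12*sin(3*x) + 12*cos(3*x).
Expand u² and (u')² and integrate term by term on (0, π), using: for integers n ≥ 1, ∫_0^π sin²(nx) dx = ∫_0^π cos²(nx) dx = π/2; for n ≠ n', ∫_0^π sin(nx)sin(n'x) dx = ∫_0^π cos(nx)cos(n'x) dx = 0; and by product-to-sum, ∫_0^π sin(nx)cos(n'x) dx = ½∫_0^π [sin((n+n')x) + sin((n−n')x)] dx, which is 0 when n+n' is even and 2n/(n²−n'²) when n+n' is odd (it need not vanish on (0, π)).
  u² squared terms: (4)²·∫cos(3x)² dx = 16·π/2 = 8*π;  (4)²·∫sin(3x)² dx = 16·π/2 = 8*π.
  u² cross terms: 2·(4)·(4)·∫cos(3x)·sin(3x) dx = 32·(0) = 0.
  So ∫_0^π u² dx = 8*π + 8*π + 0 = 16*π.
  (u')² squared terms: (-12)²·∫sin(3x)² dx = 144·π/2 = 72*π;  (12)²·∫cos(3x)² dx = 144·π/2 = 72*π.
  (u')² cross terms: 2·(-12)·(12)·∫sin(3x)·cos(3x) dx = -288·(0) = 0.
  So ∫_0^π (u')² dx = 72*π + 72*π + 0 = 144*π.
||u||_{H^1}^2 = (16*π) + (144*π) = 160*π.


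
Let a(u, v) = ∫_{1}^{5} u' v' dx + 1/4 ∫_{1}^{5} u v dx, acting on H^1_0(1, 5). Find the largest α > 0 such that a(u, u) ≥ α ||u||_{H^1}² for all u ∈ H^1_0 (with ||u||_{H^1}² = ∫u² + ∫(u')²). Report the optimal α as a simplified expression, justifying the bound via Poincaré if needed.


α = (4 + π^2)/(π^2 + 16)

Coercivity of a(·,·) on H^1_0(1, 5) means a(u, u) ≥ α ||u||_{H^1}² for every u ∈ H^1_0.
The interval has length L = 4, and Poincaré/coercivity depend only on L. Here a(u, u) = ∫(u')² + (1/4)·∫u².
Here 0 < c = 1/4 < 1. The condition a(u,u) ≥ α||u||_{H^1}² reads (1−α)∫(u')² ≥ (α−c)∫u². Any admissible α is ≤ 1 (rapidly oscillating u have ∫u²/∫(u')² → 0), and α = 1 would force 0 ≥ (1−c)∫u², impossible since c < 1; so 1−α > 0. By the sharp Poincaré inequality on H^1_0 of an interval of length L, ∫(u')² ≥ (π/L)²∫u² with equality for the first sine mode sin(π(x−x₀)/L) (x₀ the left endpoint), so the inequality holds for all u iff (1−α)(π/L)² ≥ α − c, i.e. α ≤ ((π/L)² + c)/((π/L)² + 1) = (1 + c(L/π)²)/(1 + (L/π)²). With (π/L)² = π^2/16 and c = 1/4, the largest admissible constant is α = ((π/L)² + c)/((π/L)² + 1).
Simplifying, α = (4 + π^2)/(π^2 + 16).


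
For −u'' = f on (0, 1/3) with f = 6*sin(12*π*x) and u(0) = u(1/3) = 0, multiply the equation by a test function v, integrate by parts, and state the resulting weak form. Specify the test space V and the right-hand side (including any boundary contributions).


V = H^1_0(0, 1/3) (so v(0) = v(1/3) = 0); weak form: ∫_0^1/3 u'v' dx = ∫_0^1/3 (6*sin(12*π*x)) v dx for all v ∈ V.

Multiply both sides by a test function v and integrate from 0 to 1/3:
  ∫_0^1/3 −u''(x) v(x) dx = ∫_0^1/3 f(x) v(x) dx.
Integrate the LHS by parts once:
  ∫_0^1/3 −u'' v dx = −[u'(x) v(x)]_0^1/3 + ∫_0^1/3 u'(x) v'(x) dx.
Thus ∫_0^1/3 u'(x) v'(x) dx = ∫_0^1/3 f(x) v(x) dx + [u'(x) v(x)]_0^1/3.
Choose V so that boundary terms are either known or forced to vanish.
u is Dirichlet: u(0) = u(1/3) = 0. Let V = H^1_0(0, 1/3); then v(0) = v(1/3) = 0, and [u' v]_0^1/3 = 0.
Weak formulation: find u (satisfying any essential BC) such that ∫_0^1/3 u'(x) v'(x) dx = ∫_0^1/3 f v dx for all v ∈ V.
Substituting f(x) = 6*sin(12*π*x), the right-hand side is ∫_0^1/3 (6*sin(12*π*x)) v dx.


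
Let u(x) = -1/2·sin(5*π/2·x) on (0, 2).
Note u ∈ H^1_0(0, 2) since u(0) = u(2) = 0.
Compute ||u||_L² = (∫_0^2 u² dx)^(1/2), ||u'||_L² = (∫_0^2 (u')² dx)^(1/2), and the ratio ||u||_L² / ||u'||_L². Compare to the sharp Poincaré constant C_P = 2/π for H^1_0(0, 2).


||u||_L² / ||u'||_L² = 2/(5*π) < C_P = 2/π.

u(x) = -1/2·sin(5*π/2·x), so u'(x) = -5*π*cos(5*π*x/2)/4.
Writing u(x) = A·sin(kπx/L) with A = -1/2 and k = 5, use ∫_0^L sin²(kπx/L) dx = L/2 and ∫_0^L cos²(kπx/L) dx = L/2.
u² = 1/4·sin²(5*π/2·x) and (u')² = 25*π^2/16·cos²(5*π/2·x), and each of sin², cos² integrates to L/2 = 1 over (0, 2).
∫_0^2 u² dx = 1/4, so ||u||_L² = 1/2.
∫_0^2 (u')² dx = 25*π^2/16, so ||u'||_L² = 5*π/4.
Ratio ||u||_L² / ||u'||_L² = 2/(5*π).
Sharp Poincaré constant on H^1_0(0, 2) is C_P = L/π = 2/π, achieved by sin(π/2·x).
This is the k = 5 harmonic; the ratio L/(kπ) is strictly less than C_P = L/π, consistent with the sharp inequality ||u||_L² ≤ C_P ||u'||_L².


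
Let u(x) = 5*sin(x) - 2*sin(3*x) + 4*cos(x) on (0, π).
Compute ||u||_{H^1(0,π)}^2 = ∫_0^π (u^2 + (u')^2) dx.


||u||_{H^1(0,π)}^2 = 61*π

u'(x) = -4*sin(x) + 5*cos(x) - 6*cos(3*x).
Expand u² and (u')² and integrate term by term on (0, π), using: for integers n ≥ 1, ∫_0^π sin²(nx) dx = ∫_0^π cos²(nx) dx = π/2; for n ≠ n', ∫_0^π sin(nx)sin(n'x) dx = ∫_0^π cos(nx)cos(n'x) dx = 0; and by product-to-sum, ∫_0^π sin(nx)cos(n'x) dx = ½∫_0^π [sin((n+n')x) + sin((n−n')x)] dx, which is 0 when n+n' is even and 2n/(n²−n'²) when n+n' is odd (it need not vanish on (0, π)).
  u² squared terms: (-2)²·∫sin(3x)² dx = 4·π/2 = 2*π;  (4)²·∫cos(x)² dx = 16·π/2 = 8*π;  (5)²·∫sin(x)² dx = 25·π/2 = 25*π/2.
  u² cross terms: 2·(-2)·(4)·∫sin(3x)·cos(x) dx = -16·(0) = 0;  2·(-2)·(5)·∫sin(3x)·sin(x) dx = -20·(0) = 0;  2·(4)·(5)·∫cos(x)·sin(x) dx = 40·(0) = 0.
  So ∫_0^π u² dx = 2*π + 8*π + 25*π/2 + 0 + 0 + 0 = 45*π/2.
  (u')² squared terms: (-6)²·∫cos(3x)² dx = 36·π/2 = 18*π;  (-4)²·∫sin(x)² dx = 16·π/2 = 8*π;  (5)²·∫cos(x)² dx = 25·π/2 = 25*π/2.
  (u')² cross terms: 2·(-6)·(-4)·∫cos(3x)·sin(x) dx = 48·(0) = 0;  2·(-6)·(5)·∫cos(3x)·cos(x) dx = -60·(0) = 0;  2·(-4)·(5)·∫sin(x)·cos(x) dx = -40·(0) = 0.
  So ∫_0^π (u')² dx = 18*π + 8*π + 25*π/2 + 0 + 0 + 0 = 77*π/2.
||u||_{H^1}^2 = (45*π/2) + (77*π/2) = 61*π.


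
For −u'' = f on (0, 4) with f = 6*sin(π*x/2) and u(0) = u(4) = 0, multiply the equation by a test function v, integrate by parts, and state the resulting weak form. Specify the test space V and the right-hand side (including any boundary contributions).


V = H^1_0(0, 4) (so v(0) = v(4) = 0); weak form: ∫_0^4 u'v' dx = ∫_0^4 (6*sin(π*x/2)) v dx for all v ∈ V.

Multiply both sides by a test function v and integrate from 0 to 4:
  ∫_0^4 −u''(x) v(x) dx = ∫_0^4 f(x) v(x) dx.
Integrate the LHS by parts once:
  ∫_0^4 −u'' v dx = −[u'(x) v(x)]_0^4 + ∫_0^4 u'(x) v'(x) dx.
Thus ∫_0^4 u'(x) v'(x) dx = ∫_0^4 f(x) v(x) dx + [u'(x) v(x)]_0^4.
Choose V so that boundary terms are either known or forced to vanish.
u is Dirichlet: u(0) = u(4) = 0. Let V = H^1_0(0, 4); then v(0) = v(4) = 0, and [u' v]_0^4 = 0.
Weak formulation: find u (satisfying any essential BC) such that ∫_0^4 u'(x) v'(x) dx = ∫_0^4 f v dx for all v ∈ V.
Substituting f(x) = 6*sin(π*x/2), the right-hand side is ∫_0^4 (6*sin(π*x/2)) v dx.


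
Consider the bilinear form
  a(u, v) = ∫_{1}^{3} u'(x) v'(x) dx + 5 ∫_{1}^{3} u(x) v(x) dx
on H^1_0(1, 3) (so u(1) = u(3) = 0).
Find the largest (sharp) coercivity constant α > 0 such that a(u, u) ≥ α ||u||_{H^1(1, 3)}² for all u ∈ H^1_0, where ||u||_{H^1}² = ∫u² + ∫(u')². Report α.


α = 1

Coercivity of a(·,·) on H^1_0(1, 3) means a(u, u) ≥ α ||u||_{H^1}² for every u ∈ H^1_0.
The interval has length L = 2, and Poincaré/coercivity depend only on L. Here a(u, u) = ∫(u')² + (5)·∫u².
Here c = 5 ≥ 1, so a(u,u) = ∫(u')² + c∫u² ≥ ∫(u')² + ∫u² = ||u||_{H^1}², i.e. α = 1 works. No larger α is possible: a(u,u) ≥ α||u||_{H^1}² means (1−α)∫(u')² ≥ (α−c)∫u², and for the modes u_n = sin(nπ(x−x₀)/L) (x₀ the left endpoint) one has ∫u_n²/∫(u_n')² = (L/(nπ))² → 0, so a(u_n,u_n)/||u_n||_{H^1}² → 1. Hence the optimal constant is α = 1.
Therefore α = 1.


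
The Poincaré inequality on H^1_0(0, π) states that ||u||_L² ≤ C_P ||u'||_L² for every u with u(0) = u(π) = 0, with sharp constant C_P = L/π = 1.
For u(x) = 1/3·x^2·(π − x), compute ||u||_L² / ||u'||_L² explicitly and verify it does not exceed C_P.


||u||_L² / ||u'||_L² = sqrt(14)*π/14 < C_P = 1.

u(x) = 1/3·x^2·(π − x), so u'(x) = x*(-3*x + 2*π)/3.
u(x) = 1/3·x^2·(π − x) vanishes at x = 0 and x = π, so u ∈ H^1_0(0, π). Differentiate via the product rule and integrate the resulting polynomials term by term.
  ∫_0^π u² dx = ∫_0^π (x^6/9 - 2*π*x^5/9 + π^2*x^4/9) dx. Term by term:
    ∫_0^π x^6/9 dx = π^7/63;  ∫_0^π -2*π*x^5/9 dx = -π^7/27;  ∫_0^π π^2*x^4/9 dx = π^7/45.
  Sum: π^7/63 − π^7/27 + π^7/45 = π^7/945.
  ∫_0^π (u')² dx = ∫_0^π (x^4 - 4*π*x^3/3 + 4*π^2*x^2/9) dx. Term by term:
    ∫_0^π x^4 dx = π^5/5;  ∫_0^π -4*π*x^3/3 dx = -π^5/3;  ∫_0^π 4*π^2*x^2/9 dx = 4*π^5/27.
  Sum: π^5/5 − π^5/3 + 4*π^5/27 = 2*π^5/135.
∫_0^π u² dx = π^7/945, so ||u||_L² = sqrt(105)*π^(7/2)/315.
∫_0^π (u')² dx = 2*π^5/135, so ||u'||_L² = sqrt(30)*π^(5/2)/45.
Ratio ||u||_L² / ||u'||_L² = sqrt(14)*π/14.
Sharp Poincaré constant on H^1_0(0, π) is C_P = L/π = 1, achieved by sin(x).
A polynomial bump cannot attain the sharp Poincaré constant (only the first sine eigenfunction does), so the ratio is strictly less than C_P, consistent with ||u||_L² ≤ C_P ||u'||_L².


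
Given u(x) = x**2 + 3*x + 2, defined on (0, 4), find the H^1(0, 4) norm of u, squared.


||u||_{H^1}^2 = 17932/15

The H^1 norm (squared) on an interval (0, L) is
  ||u||_{H^1}^2 = ∫_0^L u(x)^2 dx + ∫_0^L u'(x)^2 dx.
Compute u'(x) = 2*x + 3.
Then u(x)^2 = x**4 + 6*x**3 + 13*x**2 + 12*x + 4 and u'(x)^2 = 4*x**2 + 12*x + 9.
Integrate each monomial from 0 to 4 using ∫_0^4 c·x^n dx = c·4^(n+1)/(n+1):
  ∫_0^4 u(x)^2 dx = ∫_0^4 (x^4 + 6*x^3 + 13*x^2 + 12*x + 4) dx. Term by term:
    ∫_0^4 x^4 dx = 1024/5;  ∫_0^4 6*x^3 dx = 384;  ∫_0^4 13*x^2 dx = 832/3;
    ∫_0^4 12*x dx = 96;  ∫_0^4 4 dx = 16.
  Sum: 1024/5 + 384 + 832/3 + 96 + 16 = 14672/15.
  ∫_0^4 u'(x)^2 dx = ∫_0^4 (4*x^2 + 12*x + 9) dx. Term by term:
    ∫_0^4 4*x^2 dx = 256/3;  ∫_0^4 12*x dx = 96;  ∫_0^4 9 dx = 36.
  Sum: 256/3 + 96 + 36 = 652/3.
Adding: ||u||_{H^1}^2 = 14672/15 + 652/3 = 17932/15.


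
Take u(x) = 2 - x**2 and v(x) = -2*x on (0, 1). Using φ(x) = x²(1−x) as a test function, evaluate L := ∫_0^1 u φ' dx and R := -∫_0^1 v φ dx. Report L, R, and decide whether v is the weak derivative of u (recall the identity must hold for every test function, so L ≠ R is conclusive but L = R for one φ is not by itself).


LHS = 1/10, RHS = 1/10. Yes, v = u' weakly.

u(x) = 2 - x**2, classical derivative u'(x) = -2*x.
φ(x) = x²(1−x), so φ'(x) = x*(2 - 3*x).
Note φ(0) = φ(1) = 0, so the boundary term u·φ vanishes.
LHS = ∫_0^1 u(x) φ'(x) dx = ∫_0^1 (3*x^4 - 2*x^3 - 6*x^2 + 4*x) dx. Term by term:
  ∫_0^1 3*x^4 dx = 3/5;  ∫_0^1 -2*x^3 dx = -1/2;  ∫_0^1 -6*x^2 dx = -2;
  ∫_0^1 4*x dx = 2.
Sum: 3/5 − 1/2 − 2 + 2 = 1/10.
So LHS = 1/10.
∫_0^1 v(x) φ(x) dx = ∫_0^1 (2*x^4 - 2*x^3) dx. Term by term:
  ∫_0^1 2*x^4 dx = 2/5;  ∫_0^1 -2*x^3 dx = -1/2.
Sum: 2/5 − 1/2 = -1/10.
So RHS = -∫_0^1 v(x) φ(x) dx = 1/10.
LHS = RHS, so the identity holds for this test φ.
Moreover u is smooth here and v(x) = u'(x) = -2*x pointwise, so the identity holds for every test function. Hence v is the weak derivative of u.


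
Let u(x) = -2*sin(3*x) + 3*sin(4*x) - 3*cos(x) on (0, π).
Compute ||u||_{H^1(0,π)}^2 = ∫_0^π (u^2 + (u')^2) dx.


||u||_{H^1(0,π)}^2 = -96/5 + 211*π/2

u'(x) = 3*sin(x) - 6*cos(3*x) + 12*cos(4*x).
Expand u² and (u')² and integrate term by term on (0, π), using: for integers n ≥ 1, ∫_0^π sin²(nx) dx = ∫_0^π cos²(nx) dx = π/2; for n ≠ n', ∫_0^π sin(nx)sin(n'x) dx = ∫_0^π cos(nx)cos(n'x) dx = 0; and by product-to-sum, ∫_0^π sin(nx)cos(n'x) dx = ½∫_0^π [sin((n+n')x) + sin((n−n')x)] dx, which is 0 when n+n' is even and 2n/(n²−n'²) when n+n' is odd (it need not vanish on (0, π)).
  u² squared terms: (-3)²·∫cos(x)² dx = 9·π/2 = 9*π/2;  (-2)²·∫sin(3x)² dx = 4·π/2 = 2*π;  (3)²·∫sin(4x)² dx = 9·π/2 = 9*π/2.
  u² cross terms: 2·(-3)·(-2)·∫cos(x)·sin(3x) dx = 12·(0) = 0;  2·(-3)·(3)·∫cos(x)·sin(4x) dx = -18·(8/15) = -48/5;  2·(-2)·(3)·∫sin(3x)·sin(4x) dx = -12·(0) = 0.
  So ∫_0^π u² dx = 9*π/2 + 2*π + 9*π/2 + 0 − 48/5 + 0 = -48/5 + 11*π.
  (u')² squared terms: (-6)²·∫cos(3x)² dx = 36·π/2 = 18*π;  (3)²·∫sin(x)² dx = 9·π/2 = 9*π/2;  (12)²·∫cos(4x)² dx = 144·π/2 = 72*π.
  (u')² cross terms: 2·(-6)·(3)·∫cos(3x)·sin(x) dx = -36·(0) = 0;  2·(-6)·(12)·∫cos(3x)·cos(4x) dx = -144·(0) = 0;  2·(3)·(12)·∫sin(x)·cos(4x) dx = 72·(-2/15) = -48/5.
  So ∫_0^π (u')² dx = 18*π + 9*π/2 + 72*π + 0 + 0 − 48/5 = -48/5 + 189*π/2.
||u||_{H^1}^2 = (-48/5 + 11*π) + (-48/5 + 189*π/2) = -96/5 + 211*π/2.


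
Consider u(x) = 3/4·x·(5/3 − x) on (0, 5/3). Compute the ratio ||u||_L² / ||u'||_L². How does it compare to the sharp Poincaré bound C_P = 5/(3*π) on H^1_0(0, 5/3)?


||u||_L² / ||u'||_L² = sqrt(10)/6 < C_P = 5/(3*π).

u(x) = 3/4·x·(5/3 − x), so u'(x) = 5/4 - 3*x/2.
u(x) = 3/4·x·(5/3 − x) vanishes at x = 0 and x = 5/3, so u ∈ H^1_0(0, 5/3). Differentiate via the product rule and integrate the resulting polynomials term by term.
  ∫_0^5/3 u² dx = ∫_0^5/3 (9*x^4/16 - 15*x^3/8 + 25*x^2/16) dx. Term by term:
    ∫_0^5/3 9*x^4/16 dx = 625/432;  ∫_0^5/3 -15*x^3/8 dx = -3125/864;  ∫_0^5/3 25*x^2/16 dx = 3125/1296.
  Sum: 625/432 − 3125/864 + 3125/1296 = 625/2592.
  ∫_0^5/3 (u')² dx = ∫_0^5/3 (9*x^2/4 - 15*x/4 + 25/16) dx. Term by term:
    ∫_0^5/3 9*x^2/4 dx = 125/36;  ∫_0^5/3 -15*x/4 dx = -125/24;  ∫_0^5/3 25/16 dx = 125/48.
  Sum: 125/36 − 125/24 + 125/48 = 125/144.
∫_0^5/3 u² dx = 625/2592, so ||u||_L² = 25*sqrt(2)/72.
∫_0^5/3 (u')² dx = 125/144, so ||u'||_L² = 5*sqrt(5)/12.
Ratio ||u||_L² / ||u'||_L² = sqrt(10)/6.
Sharp Poincaré constant on H^1_0(0, 5/3) is C_P = L/π = 5/(3*π), achieved by sin(3*π/5·x).
A polynomial bump cannot attain the sharp Poincaré constant (only the first sine eigenfunction does), so the ratio is strictly less than C_P, consistent with ||u||_L² ≤ C_P ||u'||_L².


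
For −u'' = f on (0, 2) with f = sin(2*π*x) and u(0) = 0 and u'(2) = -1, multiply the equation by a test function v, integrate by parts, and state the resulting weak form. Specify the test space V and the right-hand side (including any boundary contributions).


V = {v ∈ H^1(0, 2) : v(0) = 0} (test functions vanish at x = 0 where u is specified); weak form: ∫_0^2 u'v' dx = ∫_0^2 (sin(2*π*x)) v dx − v(2) for all v ∈ V.

Multiply both sides by a test function v and integrate from 0 to 2:
  ∫_0^2 −u''(x) v(x) dx = ∫_0^2 f(x) v(x) dx.
Integrate the LHS by parts once:
  ∫_0^2 −u'' v dx = −[u'(x) v(x)]_0^2 + ∫_0^2 u'(x) v'(x) dx.
Thus ∫_0^2 u'(x) v'(x) dx = ∫_0^2 f(x) v(x) dx + [u'(x) v(x)]_0^2.
Choose V so that boundary terms are either known or forced to vanish.
Mixed BC: u(0) = 0 (Dirichlet) and u'(2) = -1 (Neumann). Define V = {v ∈ H^1(0, 2) : v(0) = 0}. Then [u' v]_0^2 = u'(2)·v(2) − u'(0)·0 = − v(2).
Weak formulation: find u (satisfying any essential BC) such that ∫_0^2 u'(x) v'(x) dx = ∫_0^2 f v dx − v(2) for all v ∈ V (Dirichlet at 0 absorbed into V; Neumann datum at x = 2 contributes the boundary term).
Substituting f(x) = sin(2*π*x), the right-hand side is ∫_0^2 (sin(2*π*x)) v dx − v(2).


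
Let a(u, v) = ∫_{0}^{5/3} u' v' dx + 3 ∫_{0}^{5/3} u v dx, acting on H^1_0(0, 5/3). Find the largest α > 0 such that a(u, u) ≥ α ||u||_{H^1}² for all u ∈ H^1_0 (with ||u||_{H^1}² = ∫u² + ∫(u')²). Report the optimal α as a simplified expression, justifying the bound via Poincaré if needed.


α = 1

Coercivity of a(·,·) on H^1_0(0, 5/3) means a(u, u) ≥ α ||u||_{H^1}² for every u ∈ H^1_0.
The interval has length L = 5/3, and Poincaré/coercivity depend only on L. Here a(u, u) = ∫(u')² + (3)·∫u².
Here c = 3 ≥ 1, so a(u,u) = ∫(u')² + c∫u² ≥ ∫(u')² + ∫u² = ||u||_{H^1}², i.e. α = 1 works. No larger α is possible: a(u,u) ≥ α||u||_{H^1}² means (1−α)∫(u')² ≥ (α−c)∫u², and for the modes u_n = sin(nπ(x−x₀)/L) (x₀ the left endpoint) one has ∫u_n²/∫(u_n')² = (L/(nπ))² → 0, so a(u_n,u_n)/||u_n||_{H^1}² → 1. Hence the optimal constant is α = 1.
Therefore α = 1.
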